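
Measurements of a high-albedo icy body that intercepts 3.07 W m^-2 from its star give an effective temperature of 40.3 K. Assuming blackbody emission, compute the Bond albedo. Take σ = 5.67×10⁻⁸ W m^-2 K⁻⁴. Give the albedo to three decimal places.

0.805

Rearranging the radiative balance, α = 1 − 4σT⁴/S.
σT⁴ = 0.1496 W m^-2, so 4σT⁴ = 0.5982 W m^-2.
Hence α = 1 − 0.5982/3.070 = 0.8051.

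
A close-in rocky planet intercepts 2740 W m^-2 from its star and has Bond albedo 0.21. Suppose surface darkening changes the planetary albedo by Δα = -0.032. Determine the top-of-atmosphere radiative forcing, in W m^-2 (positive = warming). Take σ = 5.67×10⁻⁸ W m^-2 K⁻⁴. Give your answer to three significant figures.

ΔF = −(S/4)Δα = −(2740/4)×(-0.032) = 21.92 W m^-2.

21.9 W m^-2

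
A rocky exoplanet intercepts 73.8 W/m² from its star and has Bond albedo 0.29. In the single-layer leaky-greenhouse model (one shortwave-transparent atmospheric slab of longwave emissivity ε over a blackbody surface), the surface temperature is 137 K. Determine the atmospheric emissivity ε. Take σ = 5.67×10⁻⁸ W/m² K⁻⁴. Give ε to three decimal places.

Effective temperature: T_e = [S(1−α)/(4σ)]^(1/4) = 123.3 K.
T_s⁴ = T_e⁴·2/(2−ε) → ε = 2 − 2(T_e/T_s)⁴ = 2 − 2·(123.3/137)⁴ = 0.6883.

0.688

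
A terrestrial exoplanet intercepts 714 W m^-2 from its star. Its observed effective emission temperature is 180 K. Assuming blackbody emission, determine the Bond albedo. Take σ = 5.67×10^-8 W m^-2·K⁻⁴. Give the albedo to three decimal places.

From σT⁴ = S(1−α)/4 we invert for α: 1−α = 4σT⁴/S.
4σT⁴ = 4·5.67×10⁻⁸·(180)⁴ = 238.1 W m^-2.
Hence α = 1 − 238.1/714.0 = 0.6665.

0.667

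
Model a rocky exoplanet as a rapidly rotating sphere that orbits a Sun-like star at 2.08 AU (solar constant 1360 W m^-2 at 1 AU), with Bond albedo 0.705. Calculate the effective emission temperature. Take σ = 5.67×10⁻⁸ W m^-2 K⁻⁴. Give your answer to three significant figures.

Irradiance scales as 1/d², so S = 1360 W m^-2 × (1/2.08)² = 314.3 W m^-2.
The planet absorbs (1−α)S over its disc πR² and re-emits over 4πR², so the mean absorbed flux is (1−0.705)·314.3/4 = 23.18 W m^-2.
Set σT⁴ = 23.18 → T = (23.18/σ)^(1/4) = 142.2 K.

142 K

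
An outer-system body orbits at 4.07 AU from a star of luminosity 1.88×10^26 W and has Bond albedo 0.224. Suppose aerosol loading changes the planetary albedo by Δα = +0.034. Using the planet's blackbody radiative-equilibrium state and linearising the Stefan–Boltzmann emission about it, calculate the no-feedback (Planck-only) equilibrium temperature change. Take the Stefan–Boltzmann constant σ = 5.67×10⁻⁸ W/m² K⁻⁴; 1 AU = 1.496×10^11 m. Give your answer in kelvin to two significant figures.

Orbital distance: d = 4.07 AU = 6.089×10^11 m.
Flux at the orbit: S = L/(4πd²) = 1.88×10^26/(4π·(6.09×10^11)²) = 40.35 W/m².
Reference equilibrium: T_e = [S(1−α)/(4σ)]^(1/4) = 108.4 K.
ΔF = −(S/4)Δα = −(40.35/4)×(+0.034) = -0.3430 W/m².
The Planck feedback parameter is 4σT_e³ = 0.2889 W/m²/K.
ΔT₀ = ΔF/λ_P = -0.3430/0.2889 = -1.19 K.

-1.2 kelvin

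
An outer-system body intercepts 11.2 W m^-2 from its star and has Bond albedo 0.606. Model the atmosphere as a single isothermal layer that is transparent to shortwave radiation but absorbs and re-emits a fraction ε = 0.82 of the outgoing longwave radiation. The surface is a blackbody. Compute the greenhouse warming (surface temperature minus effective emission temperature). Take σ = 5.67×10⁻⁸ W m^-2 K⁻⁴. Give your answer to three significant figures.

9.36 K

The planet radiates to space at T_e = [S(1−α)/(4σ)]^(1/4) = 66.42 K.
Surface balance with a leaky layer gives σT_s⁴ = σT_e⁴·2/(2−ε), so T_s = T_e·[2/(2−0.82)]^(1/4) = 75.78 K.
T_s − T_e = 75.78 − 66.42 = 9.365 K.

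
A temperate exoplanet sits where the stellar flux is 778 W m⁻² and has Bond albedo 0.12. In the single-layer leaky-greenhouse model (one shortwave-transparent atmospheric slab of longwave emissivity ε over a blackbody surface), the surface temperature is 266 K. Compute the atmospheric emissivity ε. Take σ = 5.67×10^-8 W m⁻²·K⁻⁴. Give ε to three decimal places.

Effective temperature: T_e = [S(1−α)/(4σ)]^(1/4) = 234.4 K.
T_s⁴ = T_e⁴·2/(2−ε) → ε = 2 − 2(T_e/T_s)⁴ = 2 − 2·(234.4/266)⁴ = 0.7941.

0.794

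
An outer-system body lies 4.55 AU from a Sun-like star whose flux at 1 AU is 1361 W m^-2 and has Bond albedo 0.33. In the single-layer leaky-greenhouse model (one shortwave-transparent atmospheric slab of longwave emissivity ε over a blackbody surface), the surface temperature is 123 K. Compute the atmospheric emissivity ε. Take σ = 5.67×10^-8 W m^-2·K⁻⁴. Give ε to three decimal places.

Irradiance scales as 1/d², so S = 1361 W m^-2 × (1/4.55)² = 65.74 W m^-2.
TOA balance gives T_e = 118.1 K.
Since (2−ε)/2 = (T_e/T_s)⁴ = 0.8485, ε = 0.3030.

0.303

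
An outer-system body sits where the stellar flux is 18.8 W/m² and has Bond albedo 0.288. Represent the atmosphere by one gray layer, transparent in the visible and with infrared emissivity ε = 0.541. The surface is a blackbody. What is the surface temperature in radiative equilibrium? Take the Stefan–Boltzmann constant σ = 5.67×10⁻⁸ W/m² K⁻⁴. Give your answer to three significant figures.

Effective emission temperature (TOA balance): σT_e⁴ = S(1−α)/4 = 3.346 W/m² → T_e = 87.65 K.
Surface balance with a leaky layer gives σT_s⁴ = σT_e⁴·2/(2−ε), so T_s = T_e·[2/(2−0.541)]^(1/4) = 94.84 K.

94.8 K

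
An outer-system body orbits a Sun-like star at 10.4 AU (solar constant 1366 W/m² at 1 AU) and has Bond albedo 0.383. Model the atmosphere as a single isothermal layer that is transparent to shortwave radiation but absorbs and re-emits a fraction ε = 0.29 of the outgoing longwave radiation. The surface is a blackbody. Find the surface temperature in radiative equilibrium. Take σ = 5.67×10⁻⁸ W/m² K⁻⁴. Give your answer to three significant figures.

Flux at the orbit: S = 1366/(10.4)² = 12.63 W/m².
The planet radiates to space at T_e = [S(1−α)/(4σ)]^(1/4) = 76.56 K.
Surface balance with a leaky layer gives σT_s⁴ = σT_e⁴·2/(2−ε), so T_s = T_e·[2/(2−0.29)]^(1/4) = 79.62 K.

79.6 K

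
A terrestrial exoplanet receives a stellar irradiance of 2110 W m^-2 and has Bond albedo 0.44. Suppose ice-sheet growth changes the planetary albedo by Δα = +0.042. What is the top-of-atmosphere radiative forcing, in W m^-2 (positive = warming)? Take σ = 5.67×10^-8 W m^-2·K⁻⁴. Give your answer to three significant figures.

The change in absorbed flux is Δ[S(1−α)/4] = −SΔα/4 = -22.16 W m^-2.

-22.2 W m^-2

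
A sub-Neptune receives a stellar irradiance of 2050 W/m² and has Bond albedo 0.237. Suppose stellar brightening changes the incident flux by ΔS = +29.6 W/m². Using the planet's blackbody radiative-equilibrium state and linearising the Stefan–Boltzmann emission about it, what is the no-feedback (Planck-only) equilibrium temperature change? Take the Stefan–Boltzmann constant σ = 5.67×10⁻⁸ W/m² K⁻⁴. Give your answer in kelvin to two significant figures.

1.0 K

Unperturbed T_e = [2050·(1−0.237)/(4σ)]^¼ = 288.2 K.
ΔF = Δ[S(1−α)]/4 = (1−0.237)·+29.6/4 = 5.646 W/m².
Planck response: λ_P = 4σT_e³ = 4·5.67×10⁻⁸·(288.2)³ = 5.428 W/m²/K.
Hence the no-feedback warming is ΔF/(4σT_e³) = 1.04 K.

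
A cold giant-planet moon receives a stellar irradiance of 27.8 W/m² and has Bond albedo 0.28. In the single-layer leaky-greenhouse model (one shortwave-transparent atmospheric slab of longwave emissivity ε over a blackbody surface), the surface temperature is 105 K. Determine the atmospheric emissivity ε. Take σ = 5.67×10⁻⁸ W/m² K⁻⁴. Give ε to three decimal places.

Effective temperature: T_e = [S(1−α)/(4σ)]^(1/4) = 96.92 K.
T_s⁴ = T_e⁴·2/(2−ε) → ε = 2 − 2(T_e/T_s)⁴ = 2 − 2·(96.92/105)⁴ = 0.5479.

0.548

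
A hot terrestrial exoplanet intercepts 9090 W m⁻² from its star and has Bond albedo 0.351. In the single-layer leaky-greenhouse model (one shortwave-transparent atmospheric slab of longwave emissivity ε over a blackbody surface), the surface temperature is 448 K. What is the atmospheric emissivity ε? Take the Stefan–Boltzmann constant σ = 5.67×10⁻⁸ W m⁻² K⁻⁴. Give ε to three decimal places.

0.709

TOA balance gives T_e = 401.6 K.
Since (2−ε)/2 = (T_e/T_s)⁴ = 0.6457, ε = 0.7085.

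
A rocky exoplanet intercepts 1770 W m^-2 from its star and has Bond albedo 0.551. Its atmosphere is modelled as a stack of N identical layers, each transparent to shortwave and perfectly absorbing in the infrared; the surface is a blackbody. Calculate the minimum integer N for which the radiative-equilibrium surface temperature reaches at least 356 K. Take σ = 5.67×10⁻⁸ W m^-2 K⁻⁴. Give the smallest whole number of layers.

4

OLR = S(1−α)/4 = 198.7 W m^-2; the top layer radiates at T_e = 243.3 K.
T_s = (N+1)^(1/4)·T_e ≥ 356 K requires N+1 ≥ (T_s/T_e)⁴ = (356/243.3)⁴ = 4.584.
Rounding up, N = 4.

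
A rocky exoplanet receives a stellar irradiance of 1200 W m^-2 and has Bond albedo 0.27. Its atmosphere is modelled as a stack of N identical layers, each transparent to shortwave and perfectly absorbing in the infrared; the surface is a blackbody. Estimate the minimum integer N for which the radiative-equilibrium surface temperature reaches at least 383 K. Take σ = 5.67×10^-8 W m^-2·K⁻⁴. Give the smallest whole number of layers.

Top-of-atmosphere balance: σT_e⁴ = S(1−α)/4 = 219.0 W m^-2 → T_e = 249.3 K.
T_s = (N+1)^(1/4)·T_e ≥ 383 K requires N+1 ≥ (T_s/T_e)⁴ = (383/249.3)⁴ = 5.571.
So N ≥ 4.571; the smallest integer is N = 5.

5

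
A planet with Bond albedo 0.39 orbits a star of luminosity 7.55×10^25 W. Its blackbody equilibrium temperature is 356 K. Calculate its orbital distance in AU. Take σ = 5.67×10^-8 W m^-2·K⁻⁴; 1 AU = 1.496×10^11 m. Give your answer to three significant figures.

0.212 AU

The flux needed for this T is 4σT⁴/(1−0.39) = 5972 W m^-2.
From L = 4πd²S, d = √(7.55×10^25/(4π·5972)) = 3.172×10^10 m = 0.2120 AU.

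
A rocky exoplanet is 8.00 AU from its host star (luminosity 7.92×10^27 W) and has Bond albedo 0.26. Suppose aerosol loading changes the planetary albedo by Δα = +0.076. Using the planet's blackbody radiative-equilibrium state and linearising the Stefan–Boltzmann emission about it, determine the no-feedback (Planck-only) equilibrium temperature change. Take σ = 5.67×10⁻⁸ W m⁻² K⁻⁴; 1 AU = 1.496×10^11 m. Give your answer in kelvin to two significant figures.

Orbital distance: d = 8.00 AU = 1.197×10^12 m.
Flux at the orbit: S = L/(4πd²) = 7.92×10^27/(4π·(1.20×10^12)²) = 440.0 W m⁻².
Reference equilibrium: T_e = [S(1−α)/(4σ)]^(1/4) = 194.7 K.
TOA radiative forcing: ΔF = −S·Δα/4 = −440.0·(+0.076)/4 = -8.360 W m⁻².
Planck response: λ_P = 4σT_e³ = 4·5.67×10⁻⁸·(194.7)³ = 1.673 W m⁻²/K.
Hence the no-feedback warming is ΔF/(4σT_e³) = -5.00 K.

-5.0 K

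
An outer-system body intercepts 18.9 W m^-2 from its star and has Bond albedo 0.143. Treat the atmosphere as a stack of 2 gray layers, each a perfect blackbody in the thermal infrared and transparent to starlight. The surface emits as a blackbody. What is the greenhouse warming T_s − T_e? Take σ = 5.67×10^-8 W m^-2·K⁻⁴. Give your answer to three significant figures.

Top-of-atmosphere balance: σT_e⁴ = S(1−α)/4 = 4.049 W m^-2 → T_e = 91.93 K.
Surface: T_s = (3)^¼·T_e = 121.0 K.
Warming: T_s − T_e = 29.06 K.

29.1 K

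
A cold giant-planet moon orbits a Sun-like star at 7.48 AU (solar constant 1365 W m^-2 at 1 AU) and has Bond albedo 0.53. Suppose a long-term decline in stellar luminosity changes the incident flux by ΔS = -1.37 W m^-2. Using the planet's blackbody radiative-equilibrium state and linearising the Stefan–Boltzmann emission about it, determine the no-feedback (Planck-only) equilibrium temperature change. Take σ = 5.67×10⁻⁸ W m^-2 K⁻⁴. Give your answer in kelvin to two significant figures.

By the inverse-square law, S = 1365/7.48² = 24.40 W m^-2.
The baseline emission temperature is T_e = 84.32 K.
ΔF = Δ[S(1−α)]/4 = (1−0.53)·-1.37/4 = -0.1610 W m^-2.
The Planck feedback parameter is 4σT_e³ = 0.1360 W m^-2/K.
So ΔT₀ = -0.1610/0.1360 = -1.18 K.

-1.2 kelvin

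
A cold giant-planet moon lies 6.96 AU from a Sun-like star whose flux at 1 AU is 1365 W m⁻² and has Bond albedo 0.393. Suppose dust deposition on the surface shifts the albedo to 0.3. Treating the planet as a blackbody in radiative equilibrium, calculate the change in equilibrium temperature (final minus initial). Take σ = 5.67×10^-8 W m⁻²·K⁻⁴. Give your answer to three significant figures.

3.38 kelvin

Flux at the orbit: S = 1365/(6.96)² = 28.18 W m⁻².
Before: T₁ = [28.18·0.607/(4σ)]^(1/4) = 93.19 K.
Final:   T₂ = [S(1−0.3)/(4σ)]^(1/4) = 96.57 K.
Change: 96.57 − 93.19 = 3.381 K.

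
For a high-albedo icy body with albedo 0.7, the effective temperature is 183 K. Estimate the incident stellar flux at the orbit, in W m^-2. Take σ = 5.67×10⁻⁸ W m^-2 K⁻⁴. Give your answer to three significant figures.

848 W m^-2

From S(1−α)/4 = σT⁴: S = 4σT⁴/(1−α).
The emitted flux is σT⁴ = 63.59 W m^-2.
So S = 4×63.59/(1−0.7) = 847.9 W m^-2.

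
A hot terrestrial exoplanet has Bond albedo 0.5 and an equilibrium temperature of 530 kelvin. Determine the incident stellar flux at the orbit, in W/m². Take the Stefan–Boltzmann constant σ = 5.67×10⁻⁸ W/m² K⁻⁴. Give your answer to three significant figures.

Invert the energy balance for S: S = 4σT⁴/(1−α).
σT⁴ = 5.67×10⁻⁸·(530)⁴ = 4474 W/m².
So S = 4×4474/(1−0.5) = 35790 W/m².

35800 W/m²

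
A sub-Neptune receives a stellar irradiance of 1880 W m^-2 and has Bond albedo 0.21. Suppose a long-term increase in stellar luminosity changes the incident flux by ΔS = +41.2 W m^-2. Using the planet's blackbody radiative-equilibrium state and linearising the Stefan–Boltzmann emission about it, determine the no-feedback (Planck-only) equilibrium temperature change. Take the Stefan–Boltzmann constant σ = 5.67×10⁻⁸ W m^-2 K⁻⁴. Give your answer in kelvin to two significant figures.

1.6 K

The baseline emission temperature is T_e = 284.5 K.
Only a fraction (1−α) is absorbed and it's spread over 4πR², so ΔF = (1−α)ΔS/4 = 8.137 W m^-2.
Linearising σT⁴ gives d(σT⁴)/dT = 4σT_e³ = 5.221 W m^-2 per K.
Hence the no-feedback warming is ΔF/(4σT_e³) = 1.56 K.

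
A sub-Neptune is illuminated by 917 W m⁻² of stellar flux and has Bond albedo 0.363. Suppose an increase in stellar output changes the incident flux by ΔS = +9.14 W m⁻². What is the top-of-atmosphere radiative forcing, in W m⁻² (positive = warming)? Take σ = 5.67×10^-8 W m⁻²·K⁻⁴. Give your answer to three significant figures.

1.46 W m⁻²

ΔF = Δ[S(1−α)]/4 = (1−0.363)·+9.14/4 = 1.456 W m⁻².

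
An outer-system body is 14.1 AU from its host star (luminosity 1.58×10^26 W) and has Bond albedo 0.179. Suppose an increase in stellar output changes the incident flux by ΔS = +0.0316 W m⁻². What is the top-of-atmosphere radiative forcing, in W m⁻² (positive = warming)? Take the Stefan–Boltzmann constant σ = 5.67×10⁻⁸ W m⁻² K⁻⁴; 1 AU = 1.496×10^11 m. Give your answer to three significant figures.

Orbital distance: d = 14.1 AU = 2.109×10^12 m.
S = L/(4πd²) = 2.826 W m⁻².
TOA radiative forcing: ΔF = (1−α)ΔS/4 = 0.821·(+0.0316)/4 = 0.006486 W m⁻².

0.00649 W m⁻²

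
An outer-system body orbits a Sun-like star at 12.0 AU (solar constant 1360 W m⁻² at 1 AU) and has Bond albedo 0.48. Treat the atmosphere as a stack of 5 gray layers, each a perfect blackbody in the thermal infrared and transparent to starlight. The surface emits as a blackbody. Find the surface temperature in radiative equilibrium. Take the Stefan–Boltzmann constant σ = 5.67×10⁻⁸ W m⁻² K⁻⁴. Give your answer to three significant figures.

107 K

Irradiance scales as 1/d², so S = 1360 W m⁻² × (1/12.0)² = 9.444 W m⁻².
The effective emission temperature is T_e = [S(1−α)/(4σ)]^¼ = 68.22 K.
Layer-by-layer balance gives σT_s⁴ = (N+1)σT_e⁴, so T_s = 6^¼·68.22 = 106.8 K.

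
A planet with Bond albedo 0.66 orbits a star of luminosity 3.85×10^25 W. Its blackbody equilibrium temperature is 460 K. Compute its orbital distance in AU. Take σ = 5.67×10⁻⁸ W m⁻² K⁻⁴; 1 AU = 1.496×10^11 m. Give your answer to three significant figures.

0.0677 AU

Energy balance gives S = 4σT⁴/(1−α) = 29870 W m⁻².
Then d = [L/(4πS)]^(1/2) = 1.013×10^10 m, i.e. 0.06770 AU.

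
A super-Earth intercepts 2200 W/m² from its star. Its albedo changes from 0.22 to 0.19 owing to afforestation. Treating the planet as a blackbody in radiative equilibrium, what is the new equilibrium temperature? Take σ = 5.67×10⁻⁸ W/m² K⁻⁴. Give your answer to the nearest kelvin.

298 K

T₂ = [S(1−α₂)/(4σ)]^(1/4) = [2200·0.81/(4σ)]^(1/4) = 297.7 K.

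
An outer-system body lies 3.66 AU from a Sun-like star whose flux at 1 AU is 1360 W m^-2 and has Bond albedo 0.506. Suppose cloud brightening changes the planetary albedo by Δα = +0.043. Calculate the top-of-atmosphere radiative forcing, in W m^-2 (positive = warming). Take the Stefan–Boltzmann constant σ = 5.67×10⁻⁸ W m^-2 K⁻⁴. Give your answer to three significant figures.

By the inverse-square law, S = 1360/3.66² = 101.5 W m^-2.
ΔF = −(S/4)Δα = −(101.5/4)×(+0.043) = -1.091 W m^-2.

-1.09 W m^-2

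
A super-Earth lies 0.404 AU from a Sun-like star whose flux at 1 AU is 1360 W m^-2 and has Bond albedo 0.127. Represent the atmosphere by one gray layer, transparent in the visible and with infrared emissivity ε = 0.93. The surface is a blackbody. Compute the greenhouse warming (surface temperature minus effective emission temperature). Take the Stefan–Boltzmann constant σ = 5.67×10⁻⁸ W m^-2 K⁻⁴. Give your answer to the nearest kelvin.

72 kelvin

Irradiance scales as 1/d², so S = 1360 W m^-2 × (1/0.404)² = 8333 W m^-2.
At the top of the atmosphere, σT_e⁴ = S(1−α)/4 = 1819 W m^-2, giving T_e = 423.2 K.
Surface balance with a leaky layer gives σT_s⁴ = σT_e⁴·2/(2−ε), so T_s = T_e·[2/(2−0.93)]^(1/4) = 494.8 K.
Greenhouse warming: T_s − T_e = 71.63 K.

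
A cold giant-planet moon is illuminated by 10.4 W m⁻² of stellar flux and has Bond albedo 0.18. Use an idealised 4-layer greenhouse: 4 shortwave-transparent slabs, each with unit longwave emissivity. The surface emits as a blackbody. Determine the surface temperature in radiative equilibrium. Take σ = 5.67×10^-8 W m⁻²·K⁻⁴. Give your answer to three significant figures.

117 kelvin

Top-of-atmosphere balance: σT_e⁴ = S(1−α)/4 = 2.132 W m⁻² → T_e = 78.31 K.
With N = 4 opaque layers, T_s = (N+1)^(1/4)·T_e = 5^(1/4)·78.31 = 117.1 K.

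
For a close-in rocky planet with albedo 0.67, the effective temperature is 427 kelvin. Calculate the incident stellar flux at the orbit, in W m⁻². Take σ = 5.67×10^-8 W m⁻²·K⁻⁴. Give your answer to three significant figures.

22800 W m⁻²

From S(1−α)/4 = σT⁴: S = 4σT⁴/(1−α).
σT⁴ = 5.67×10⁻⁸·(427)⁴ = 1885 W m⁻².
S = 4·1885/0.33 = 22850 W m⁻².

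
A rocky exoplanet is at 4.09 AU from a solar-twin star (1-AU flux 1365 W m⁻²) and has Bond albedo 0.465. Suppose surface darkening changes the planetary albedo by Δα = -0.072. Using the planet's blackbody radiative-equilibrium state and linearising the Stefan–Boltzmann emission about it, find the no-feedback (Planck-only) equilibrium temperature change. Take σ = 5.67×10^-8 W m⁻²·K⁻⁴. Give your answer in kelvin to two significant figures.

Irradiance scales as 1/d², so S = 1365 W m⁻² × (1/4.09)² = 81.60 W m⁻².
The baseline emission temperature is T_e = 117.8 K.
ΔF = −(S/4)Δα = −(81.60/4)×(-0.072) = 1.469 W m⁻².
Planck response: λ_P = 4σT_e³ = 4·5.67×10⁻⁸·(117.8)³ = 0.3706 W m⁻²/K.
ΔT₀ = ΔF/λ_P = 1.469/0.3706 = 3.96 K.

4.0 K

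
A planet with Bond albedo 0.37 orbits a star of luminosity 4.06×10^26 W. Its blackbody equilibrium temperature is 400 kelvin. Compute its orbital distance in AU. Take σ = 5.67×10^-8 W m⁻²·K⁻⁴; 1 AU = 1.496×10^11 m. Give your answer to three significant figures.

The flux needed for this T is 4σT⁴/(1−0.37) = 9216 W m⁻².
Then d = [L/(4πS)]^(1/2) = 5.921×10^10 m, i.e. 0.3958 AU.

0.396 AU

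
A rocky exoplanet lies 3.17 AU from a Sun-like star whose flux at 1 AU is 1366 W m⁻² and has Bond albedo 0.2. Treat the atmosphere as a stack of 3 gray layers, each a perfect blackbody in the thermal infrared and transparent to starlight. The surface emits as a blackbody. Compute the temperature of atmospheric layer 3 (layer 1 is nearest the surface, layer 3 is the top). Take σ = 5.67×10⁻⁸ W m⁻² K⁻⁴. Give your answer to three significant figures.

By the inverse-square law, S = 1366/3.17² = 135.9 W m⁻².
OLR = S(1−α)/4 = 27.19 W m⁻²; the top layer radiates at T_e = 148.0 K.
In the N-layer model, layer k (counted from the surface) has T_k = (N+1−k)^(1/4)·T_e.
T_3 = (1)^(1/4)·148.0 = 148.0 K.

148 kelvin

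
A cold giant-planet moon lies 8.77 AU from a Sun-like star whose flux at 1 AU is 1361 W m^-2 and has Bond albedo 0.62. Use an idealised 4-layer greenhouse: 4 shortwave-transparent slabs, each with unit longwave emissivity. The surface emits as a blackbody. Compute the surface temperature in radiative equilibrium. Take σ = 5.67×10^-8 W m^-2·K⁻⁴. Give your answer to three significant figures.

110 kelvin

By the inverse-square law, S = 1361/8.77² = 17.70 W m^-2.
The effective emission temperature is T_e = [S(1−α)/(4σ)]^¼ = 73.79 K.
Layer-by-layer balance gives σT_s⁴ = (N+1)σT_e⁴, so T_s = 5^¼·73.79 = 110.3 K.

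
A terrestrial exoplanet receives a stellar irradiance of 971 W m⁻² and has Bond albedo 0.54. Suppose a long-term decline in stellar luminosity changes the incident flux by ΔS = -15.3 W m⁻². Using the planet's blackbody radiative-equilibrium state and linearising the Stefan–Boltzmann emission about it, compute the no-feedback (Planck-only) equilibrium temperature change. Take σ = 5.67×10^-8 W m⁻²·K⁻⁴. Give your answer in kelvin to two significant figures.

Unperturbed T_e = [971.0·(1−0.54)/(4σ)]^¼ = 210.7 K.
ΔF = Δ[S(1−α)]/4 = (1−0.54)·-15.3/4 = -1.759 W m⁻².
The Planck feedback parameter is 4σT_e³ = 2.120 W m⁻²/K.
ΔT₀ = ΔF/λ_P = -1.759/2.120 = -0.830 K.

-0.83 K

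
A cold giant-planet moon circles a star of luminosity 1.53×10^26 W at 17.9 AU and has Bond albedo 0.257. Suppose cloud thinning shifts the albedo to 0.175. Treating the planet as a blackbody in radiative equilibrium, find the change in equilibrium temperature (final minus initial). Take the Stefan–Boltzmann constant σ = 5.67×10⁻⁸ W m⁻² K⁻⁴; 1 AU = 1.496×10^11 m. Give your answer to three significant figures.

1.29 K

d = 17.9 × 1.496×10^11 m = 2.678×10^12 m.
Spreading L over a sphere of radius d: S = 1.53×10^26/(4π·2.68×10^12²) = 1.698 W m⁻².
With α = 0.257, T₁ = 48.56 K.
After:  T₂ = [1.698·0.825/(4σ)]^(1/4) = 49.85 K.
ΔT = T₂ − T₁ = 1.288 K.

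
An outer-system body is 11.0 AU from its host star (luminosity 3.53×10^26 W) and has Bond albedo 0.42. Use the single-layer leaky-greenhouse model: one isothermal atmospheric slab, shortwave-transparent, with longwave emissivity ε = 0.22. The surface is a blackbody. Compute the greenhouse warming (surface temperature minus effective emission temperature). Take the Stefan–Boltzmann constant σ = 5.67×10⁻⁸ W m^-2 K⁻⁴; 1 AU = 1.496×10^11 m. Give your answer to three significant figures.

d = 11.0 × 1.496×10^11 m = 1.646×10^12 m.
Flux at the orbit: S = L/(4πd²) = 3.53×10^26/(4π·(1.65×10^12)²) = 10.37 W m^-2.
Effective emission temperature (TOA balance): σT_e⁴ = S(1−α)/4 = 1.504 W m^-2 → T_e = 71.77 K.
For a single slab of emissivity ε, T_s⁴ = 2T_e⁴/(2−ε); thus T_s = 71.77·(1.124)^(1/4) = 73.89 K.
Greenhouse warming: T_s − T_e = 2.122 K.

2.12 K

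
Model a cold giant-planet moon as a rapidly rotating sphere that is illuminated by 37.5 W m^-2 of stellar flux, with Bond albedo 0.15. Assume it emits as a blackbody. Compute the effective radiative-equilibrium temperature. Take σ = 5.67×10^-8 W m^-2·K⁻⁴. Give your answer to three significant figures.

109 K

The planet absorbs (1−α)S over its disc πR² and re-emits over 4πR², so the mean absorbed flux is (1−0.15)·37.50/4 = 7.969 W m^-2.
Set σT⁴ = 7.969 → T = (7.969/σ)^(1/4) = 108.9 K.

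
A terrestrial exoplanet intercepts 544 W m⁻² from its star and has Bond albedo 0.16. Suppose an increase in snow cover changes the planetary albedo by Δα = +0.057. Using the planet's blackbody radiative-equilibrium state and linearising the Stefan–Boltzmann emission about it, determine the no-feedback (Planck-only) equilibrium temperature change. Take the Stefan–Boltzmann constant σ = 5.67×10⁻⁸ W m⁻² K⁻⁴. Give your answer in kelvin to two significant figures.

Reference equilibrium: T_e = [S(1−α)/(4σ)]^(1/4) = 211.9 K.
ΔF = −(S/4)Δα = −(544.0/4)×(+0.057) = -7.752 W m⁻².
Planck response: λ_P = 4σT_e³ = 4·5.67×10⁻⁸·(211.9)³ = 2.157 W m⁻²/K.
So ΔT₀ = -7.752/2.157 = -3.59 K.

-3.6 K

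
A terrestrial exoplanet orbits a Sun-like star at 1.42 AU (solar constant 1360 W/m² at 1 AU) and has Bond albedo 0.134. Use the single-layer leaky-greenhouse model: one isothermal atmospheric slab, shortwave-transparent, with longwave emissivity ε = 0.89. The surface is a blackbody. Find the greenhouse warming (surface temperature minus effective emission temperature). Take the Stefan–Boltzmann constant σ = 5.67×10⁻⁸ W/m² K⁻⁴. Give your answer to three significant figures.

35.7 K

Irradiance scales as 1/d², so S = 1360 W/m² × (1/1.42)² = 674.5 W/m².
At the top of the atmosphere, σT_e⁴ = S(1−α)/4 = 146.0 W/m², giving T_e = 225.3 K.
The surface balance (absorbed SW + ε·downward IR = σT_s⁴) with T_a⁴ = T_s⁴/2 reduces to T_s = T_e·[2/(2−ε)]^¼ = 261.0 K.
T_s − T_e = 261.0 − 225.3 = 35.72 K.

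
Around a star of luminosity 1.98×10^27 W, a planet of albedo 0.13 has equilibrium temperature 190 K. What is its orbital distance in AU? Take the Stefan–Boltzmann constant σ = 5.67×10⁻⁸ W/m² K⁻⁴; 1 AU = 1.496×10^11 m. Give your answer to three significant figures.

4.55 AU

Energy balance gives S = 4σT⁴/(1−α) = 339.7 W/m².
Then d = [L/(4πS)]^(1/2) = 6.810×10^11 m, i.e. 4.552 AU.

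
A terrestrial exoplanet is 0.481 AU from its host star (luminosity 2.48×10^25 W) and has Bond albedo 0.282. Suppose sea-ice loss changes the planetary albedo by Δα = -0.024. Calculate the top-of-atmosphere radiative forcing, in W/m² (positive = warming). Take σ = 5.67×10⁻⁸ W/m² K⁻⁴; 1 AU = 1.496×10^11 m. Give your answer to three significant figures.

2.29 W/m²

d = 0.481 × 1.496×10^11 m = 7.196×10^10 m.
S = L/(4πd²) = 381.1 W/m².
ΔF = −(S/4)Δα = −(381.1/4)×(-0.024) = 2.287 W/m².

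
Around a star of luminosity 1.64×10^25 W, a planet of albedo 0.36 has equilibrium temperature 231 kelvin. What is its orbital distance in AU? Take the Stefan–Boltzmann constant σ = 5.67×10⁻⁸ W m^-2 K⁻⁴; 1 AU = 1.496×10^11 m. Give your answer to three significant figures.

0.240 AU

The flux needed for this T is 4σT⁴/(1−0.36) = 1009 W m^-2.
Then d = [L/(4πS)]^(1/2) = 3.596×10^10 m, i.e. 0.2404 AU.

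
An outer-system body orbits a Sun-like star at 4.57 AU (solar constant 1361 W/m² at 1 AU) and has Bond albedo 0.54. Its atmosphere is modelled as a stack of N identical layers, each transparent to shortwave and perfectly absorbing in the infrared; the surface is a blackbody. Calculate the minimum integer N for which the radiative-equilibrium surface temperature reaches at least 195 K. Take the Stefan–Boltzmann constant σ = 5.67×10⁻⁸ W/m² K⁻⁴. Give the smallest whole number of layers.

By the inverse-square law, S = 1361/4.57² = 65.17 W/m².
Top-of-atmosphere balance: σT_e⁴ = S(1−α)/4 = 7.494 W/m² → T_e = 107.2 K.
Need (N+1)T_e⁴ ≥ T_s⁴, i.e. N+1 ≥ (195/107.2)⁴ = 10.940.
So N ≥ 9.940; the smallest integer is N = 10.

10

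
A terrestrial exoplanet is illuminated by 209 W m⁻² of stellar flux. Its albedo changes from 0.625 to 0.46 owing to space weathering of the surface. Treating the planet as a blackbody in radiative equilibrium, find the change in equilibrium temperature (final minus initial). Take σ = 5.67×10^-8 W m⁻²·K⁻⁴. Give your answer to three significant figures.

With α = 0.625, T₁ = 136.3 K.
After:  T₂ = [209.0·0.54/(4σ)]^(1/4) = 149.4 K.
Change: 149.4 − 136.3 = 13.01 K.

13.0 K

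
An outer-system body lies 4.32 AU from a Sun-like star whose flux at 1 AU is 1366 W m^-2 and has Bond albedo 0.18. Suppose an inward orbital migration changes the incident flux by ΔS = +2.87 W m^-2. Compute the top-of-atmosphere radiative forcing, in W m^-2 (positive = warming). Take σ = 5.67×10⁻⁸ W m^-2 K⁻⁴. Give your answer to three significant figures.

Flux at the orbit: S = 1366/(4.32)² = 73.20 W m^-2.
Only a fraction (1−α) is absorbed and it's spread over 4πR², so ΔF = (1−α)ΔS/4 = 0.5884 W m^-2.

0.588 W m^-2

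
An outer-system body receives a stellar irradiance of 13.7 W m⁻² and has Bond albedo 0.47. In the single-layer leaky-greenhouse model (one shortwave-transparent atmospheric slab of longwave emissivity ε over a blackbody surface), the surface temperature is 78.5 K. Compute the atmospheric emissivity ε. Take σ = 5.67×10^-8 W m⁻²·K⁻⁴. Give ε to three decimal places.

Effective temperature: T_e = [S(1−α)/(4σ)]^(1/4) = 75.22 K.
Inverting T_s⁴ = 2T_e⁴/(2−ε): (T_e/T_s)⁴ = 0.8431, so ε = 2(1 − 0.8431) = 0.3138.

0.314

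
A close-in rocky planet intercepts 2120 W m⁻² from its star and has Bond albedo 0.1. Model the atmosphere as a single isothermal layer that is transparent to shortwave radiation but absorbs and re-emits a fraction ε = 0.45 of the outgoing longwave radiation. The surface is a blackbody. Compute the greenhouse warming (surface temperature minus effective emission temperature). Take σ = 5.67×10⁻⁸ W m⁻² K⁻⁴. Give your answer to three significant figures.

19.9 K

At the top of the atmosphere, σT_e⁴ = S(1−α)/4 = 477.0 W m⁻², giving T_e = 302.9 K.
Surface balance with a leaky layer gives σT_s⁴ = σT_e⁴·2/(2−ε), so T_s = T_e·[2/(2−0.45)]^(1/4) = 322.8 K.
T_s − T_e = 322.8 − 302.9 = 19.93 K.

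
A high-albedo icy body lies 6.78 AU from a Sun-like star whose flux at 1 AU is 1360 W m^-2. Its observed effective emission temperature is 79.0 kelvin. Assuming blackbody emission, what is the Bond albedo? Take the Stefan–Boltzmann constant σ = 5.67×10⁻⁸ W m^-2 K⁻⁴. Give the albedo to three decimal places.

Irradiance scales as 1/d², so S = 1360 W m^-2 × (1/6.78)² = 29.59 W m^-2.
Rearranging the radiative balance, α = 1 − 4σT⁴/S.
4σT⁴ = 4·5.67×10⁻⁸·(79.0)⁴ = 8.834 W m^-2.
Hence α = 1 − 8.834/29.59 = 0.7014.

0.701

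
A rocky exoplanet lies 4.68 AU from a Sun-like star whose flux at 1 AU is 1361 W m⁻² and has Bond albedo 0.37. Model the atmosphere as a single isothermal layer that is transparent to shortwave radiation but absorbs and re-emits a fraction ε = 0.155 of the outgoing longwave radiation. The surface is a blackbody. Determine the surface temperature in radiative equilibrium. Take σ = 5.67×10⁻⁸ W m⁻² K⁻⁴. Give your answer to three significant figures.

Irradiance scales as 1/d², so S = 1361 W m⁻² × (1/4.68)² = 62.14 W m⁻².
Effective emission temperature (TOA balance): σT_e⁴ = S(1−α)/4 = 9.787 W m⁻² → T_e = 114.6 K.
The surface balance (absorbed SW + ε·downward IR = σT_s⁴) with T_a⁴ = T_s⁴/2 reduces to T_s = T_e·[2/(2−ε)]^¼ = 117.0 K.

117 kelvin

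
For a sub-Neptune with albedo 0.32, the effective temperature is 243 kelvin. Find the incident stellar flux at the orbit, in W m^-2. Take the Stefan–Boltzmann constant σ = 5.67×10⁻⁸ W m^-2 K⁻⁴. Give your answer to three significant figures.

Invert the energy balance for S: S = 4σT⁴/(1−α).
The emitted flux is σT⁴ = 197.7 W m^-2.
So S = 4×197.7/(1−0.32) = 1163 W m^-2.

1160 W m^-2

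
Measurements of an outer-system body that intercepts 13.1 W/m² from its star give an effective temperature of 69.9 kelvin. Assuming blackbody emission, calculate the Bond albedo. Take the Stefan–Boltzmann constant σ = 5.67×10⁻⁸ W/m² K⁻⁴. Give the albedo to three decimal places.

Energy balance: S(1−α)/4 = σT⁴, so 1−α = 4σT⁴/S.
4σT⁴ = 4·5.67×10⁻⁸·(69.9)⁴ = 5.414 W/m².
Hence α = 1 − 5.414/13.10 = 0.5867.

0.587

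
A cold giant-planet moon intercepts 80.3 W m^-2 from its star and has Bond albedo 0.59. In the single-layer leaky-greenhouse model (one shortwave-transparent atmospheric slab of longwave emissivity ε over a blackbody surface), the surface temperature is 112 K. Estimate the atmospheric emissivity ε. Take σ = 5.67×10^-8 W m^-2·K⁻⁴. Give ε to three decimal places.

0.155

Effective temperature: T_e = [S(1−α)/(4σ)]^(1/4) = 109.8 K.
Inverting T_s⁴ = 2T_e⁴/(2−ε): (T_e/T_s)⁴ = 0.9225, so ε = 2(1 − 0.9225) = 0.1549.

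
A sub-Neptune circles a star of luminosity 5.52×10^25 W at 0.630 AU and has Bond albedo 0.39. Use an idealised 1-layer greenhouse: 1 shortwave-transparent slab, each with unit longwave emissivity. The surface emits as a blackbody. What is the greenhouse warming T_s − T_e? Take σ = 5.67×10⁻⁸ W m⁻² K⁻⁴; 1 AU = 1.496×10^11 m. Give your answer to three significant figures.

Orbital distance: d = 0.630 AU = 9.425×10^10 m.
S = L/(4πd²) = 494.5 W m⁻².
Top-of-atmosphere balance: σT_e⁴ = S(1−α)/4 = 75.41 W m⁻² → T_e = 191.0 K.
T_s = (N+1)^(1/4)·T_e = 227.1 K.
So the greenhouse effect raises the surface by 227.1 − 191.0 = 36.13 K.

36.1 kelvin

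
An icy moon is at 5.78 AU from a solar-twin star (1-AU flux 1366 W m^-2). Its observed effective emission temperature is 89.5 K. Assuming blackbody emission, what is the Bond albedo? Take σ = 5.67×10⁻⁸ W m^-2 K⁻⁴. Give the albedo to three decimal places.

0.644

Flux at the orbit: S = 1366/(5.78)² = 40.89 W m^-2.
From σT⁴ = S(1−α)/4 we invert for α: 1−α = 4σT⁴/S.
4σT⁴ = 4·5.67×10⁻⁸·(89.5)⁴ = 14.55 W m^-2.
1−α = 14.55/40.89 = 0.3559, so α = 0.6441.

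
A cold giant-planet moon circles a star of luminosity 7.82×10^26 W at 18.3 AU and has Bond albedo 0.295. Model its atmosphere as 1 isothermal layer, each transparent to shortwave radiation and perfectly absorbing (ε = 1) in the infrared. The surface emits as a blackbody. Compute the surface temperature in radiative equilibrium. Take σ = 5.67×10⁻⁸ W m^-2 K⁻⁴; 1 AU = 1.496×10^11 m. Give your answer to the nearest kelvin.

Orbital distance: d = 18.3 AU = 2.738×10^12 m.
Flux at the orbit: S = L/(4πd²) = 7.82×10^26/(4π·(2.74×10^12)²) = 8.303 W m^-2.
OLR = S(1−α)/4 = 1.463 W m^-2; the top layer radiates at T_e = 71.28 K.
For an N-layer opaque stack, T_s⁴ = (N+1)T_e⁴, hence T_s = (2)^(1/4)×71.28 K = 84.76 K.

85 K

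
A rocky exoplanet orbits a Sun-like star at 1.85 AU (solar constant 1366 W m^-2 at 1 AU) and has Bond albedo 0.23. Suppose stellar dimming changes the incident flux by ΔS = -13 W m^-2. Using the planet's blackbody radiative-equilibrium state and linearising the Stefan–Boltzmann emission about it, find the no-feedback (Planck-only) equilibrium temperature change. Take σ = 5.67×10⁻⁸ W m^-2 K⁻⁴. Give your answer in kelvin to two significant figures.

-1.6 kelvin

Flux at the orbit: S = 1366/(1.85)² = 399.1 W m^-2.
The baseline emission temperature is T_e = 191.9 K.
Only a fraction (1−α) is absorbed and it's spread over 4πR², so ΔF = (1−α)ΔS/4 = -2.502 W m^-2.
Linearising σT⁴ gives d(σT⁴)/dT = 4σT_e³ = 1.602 W m^-2 per K.
Hence the no-feedback warming is ΔF/(4σT_e³) = -1.56 K.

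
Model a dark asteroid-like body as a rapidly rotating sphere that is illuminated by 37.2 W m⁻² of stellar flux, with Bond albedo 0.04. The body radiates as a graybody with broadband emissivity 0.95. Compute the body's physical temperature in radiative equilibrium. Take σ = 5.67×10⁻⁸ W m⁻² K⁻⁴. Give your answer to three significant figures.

Absorbed flux (global mean): S(1−α)/4 = 37.20·0.96/4 = 8.928 W m⁻².
Radiative balance εσT⁴ = 8.928 gives T = [8.928/(0.95·σ)]^(1/4) = 113.5 K.

113 K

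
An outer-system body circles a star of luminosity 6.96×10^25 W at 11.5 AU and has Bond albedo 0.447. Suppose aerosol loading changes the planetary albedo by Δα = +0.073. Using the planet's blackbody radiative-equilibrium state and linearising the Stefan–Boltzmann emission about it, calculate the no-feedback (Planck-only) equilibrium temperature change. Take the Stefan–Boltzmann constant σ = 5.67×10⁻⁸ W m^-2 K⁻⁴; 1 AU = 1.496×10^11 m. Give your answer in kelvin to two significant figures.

-1.5 K

Orbital distance: d = 11.5 AU = 1.720×10^12 m.
Spreading L over a sphere of radius d: S = 6.96×10^25/(4π·1.72×10^12²) = 1.871 W m^-2.
Reference equilibrium: T_e = [S(1−α)/(4σ)]^(1/4) = 46.22 K.
The change in absorbed flux is Δ[S(1−α)/4] = −SΔα/4 = -0.03415 W m^-2.
Planck response: λ_P = 4σT_e³ = 4·5.67×10⁻⁸·(46.22)³ = 0.02239 W m^-2/K.
ΔT₀ = ΔF/λ_P = -0.03415/0.02239 = -1.53 K.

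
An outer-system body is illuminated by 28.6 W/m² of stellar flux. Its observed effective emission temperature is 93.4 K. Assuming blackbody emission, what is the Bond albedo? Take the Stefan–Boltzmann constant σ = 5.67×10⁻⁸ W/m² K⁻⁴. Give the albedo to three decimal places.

0.397

Rearranging the radiative balance, α = 1 − 4σT⁴/S.
σT⁴ = 4.315 W/m², so 4σT⁴ = 17.26 W/m².
Hence α = 1 − 17.26/28.60 = 0.3965.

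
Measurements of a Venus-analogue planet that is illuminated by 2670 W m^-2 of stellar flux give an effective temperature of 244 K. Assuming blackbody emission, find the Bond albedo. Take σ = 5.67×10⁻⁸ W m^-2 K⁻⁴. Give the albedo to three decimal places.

Energy balance: S(1−α)/4 = σT⁴, so 1−α = 4σT⁴/S.
4σT⁴ = 4·5.67×10⁻⁸·(244)⁴ = 803.9 W m^-2.
Hence α = 1 − 803.9/2670 = 0.6989.

0.699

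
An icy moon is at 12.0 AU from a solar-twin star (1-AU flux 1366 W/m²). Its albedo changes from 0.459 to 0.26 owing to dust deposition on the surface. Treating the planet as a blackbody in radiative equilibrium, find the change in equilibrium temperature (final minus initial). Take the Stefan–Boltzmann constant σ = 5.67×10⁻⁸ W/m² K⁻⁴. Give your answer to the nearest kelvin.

6 K

Flux at the orbit: S = 1366/(12.0)² = 9.486 W/m².
Initial: T₁ = [S(1−0.459)/(4σ)]^(1/4) = 68.97 K.
Final:   T₂ = [S(1−0.26)/(4σ)]^(1/4) = 74.59 K.
Change: 74.59 − 68.97 = 5.618 K.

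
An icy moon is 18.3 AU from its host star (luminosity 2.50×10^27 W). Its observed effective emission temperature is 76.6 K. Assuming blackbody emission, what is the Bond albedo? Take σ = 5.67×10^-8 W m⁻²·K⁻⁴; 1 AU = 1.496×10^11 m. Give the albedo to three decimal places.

d = 18.3 × 1.496×10^11 m = 2.738×10^12 m.
Spreading L over a sphere of radius d: S = 2.50×10^27/(4π·2.74×10^12²) = 26.54 W m⁻².
Energy balance: S(1−α)/4 = σT⁴, so 1−α = 4σT⁴/S.
σT⁴ = 1.952 W m⁻², so 4σT⁴ = 7.808 W m⁻².
Hence α = 1 − 7.808/26.54 = 0.7058.

0.706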